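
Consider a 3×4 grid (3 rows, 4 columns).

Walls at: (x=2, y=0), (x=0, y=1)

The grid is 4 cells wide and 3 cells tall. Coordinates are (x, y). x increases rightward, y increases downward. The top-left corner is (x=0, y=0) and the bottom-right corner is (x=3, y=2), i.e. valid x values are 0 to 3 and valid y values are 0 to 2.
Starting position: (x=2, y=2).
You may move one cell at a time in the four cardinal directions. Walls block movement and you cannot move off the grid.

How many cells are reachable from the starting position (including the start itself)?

Answer: Reachable cells: 10

Derivation:
BFS flood-fill from (x=2, y=2):
  Distance 0: (x=2, y=2)
  Distance 1: (x=2, y=1), (x=1, y=2), (x=3, y=2)
  Distance 2: (x=1, y=1), (x=3, y=1), (x=0, y=2)
  Distance 3: (x=1, y=0), (x=3, y=0)
  Distance 4: (x=0, y=0)
Total reachable: 10 (grid has 10 open cells total)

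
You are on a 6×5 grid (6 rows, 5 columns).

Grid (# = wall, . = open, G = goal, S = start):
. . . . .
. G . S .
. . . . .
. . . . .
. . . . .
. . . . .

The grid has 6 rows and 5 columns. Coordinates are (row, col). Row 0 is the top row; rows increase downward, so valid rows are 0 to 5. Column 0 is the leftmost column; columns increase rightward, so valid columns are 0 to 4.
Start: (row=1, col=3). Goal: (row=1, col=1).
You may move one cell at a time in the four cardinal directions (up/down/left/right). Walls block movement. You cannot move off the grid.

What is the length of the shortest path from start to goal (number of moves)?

Answer: Shortest path length: 2

Derivation:
BFS from (row=1, col=3) until reaching (row=1, col=1):
  Distance 0: (row=1, col=3)
  Distance 1: (row=0, col=3), (row=1, col=2), (row=1, col=4), (row=2, col=3)
  Distance 2: (row=0, col=2), (row=0, col=4), (row=1, col=1), (row=2, col=2), (row=2, col=4), (row=3, col=3)  <- goal reached here
One shortest path (2 moves): (row=1, col=3) -> (row=1, col=2) -> (row=1, col=1)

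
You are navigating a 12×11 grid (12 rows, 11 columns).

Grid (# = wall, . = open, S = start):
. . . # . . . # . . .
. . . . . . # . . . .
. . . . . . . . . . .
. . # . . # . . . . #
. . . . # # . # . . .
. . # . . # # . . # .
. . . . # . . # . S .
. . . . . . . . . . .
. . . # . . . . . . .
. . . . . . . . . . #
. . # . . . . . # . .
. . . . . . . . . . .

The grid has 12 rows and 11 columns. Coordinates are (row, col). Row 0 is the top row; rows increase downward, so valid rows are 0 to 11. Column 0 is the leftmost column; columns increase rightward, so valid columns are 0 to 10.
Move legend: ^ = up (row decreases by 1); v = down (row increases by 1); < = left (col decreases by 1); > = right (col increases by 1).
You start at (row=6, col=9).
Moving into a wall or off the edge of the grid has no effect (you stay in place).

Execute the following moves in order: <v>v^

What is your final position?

Start: (row=6, col=9)
  < (left): (row=6, col=9) -> (row=6, col=8)
  v (down): (row=6, col=8) -> (row=7, col=8)
  > (right): (row=7, col=8) -> (row=7, col=9)
  v (down): (row=7, col=9) -> (row=8, col=9)
  ^ (up): (row=8, col=9) -> (row=7, col=9)
Final: (row=7, col=9)

Answer: Final position: (row=7, col=9)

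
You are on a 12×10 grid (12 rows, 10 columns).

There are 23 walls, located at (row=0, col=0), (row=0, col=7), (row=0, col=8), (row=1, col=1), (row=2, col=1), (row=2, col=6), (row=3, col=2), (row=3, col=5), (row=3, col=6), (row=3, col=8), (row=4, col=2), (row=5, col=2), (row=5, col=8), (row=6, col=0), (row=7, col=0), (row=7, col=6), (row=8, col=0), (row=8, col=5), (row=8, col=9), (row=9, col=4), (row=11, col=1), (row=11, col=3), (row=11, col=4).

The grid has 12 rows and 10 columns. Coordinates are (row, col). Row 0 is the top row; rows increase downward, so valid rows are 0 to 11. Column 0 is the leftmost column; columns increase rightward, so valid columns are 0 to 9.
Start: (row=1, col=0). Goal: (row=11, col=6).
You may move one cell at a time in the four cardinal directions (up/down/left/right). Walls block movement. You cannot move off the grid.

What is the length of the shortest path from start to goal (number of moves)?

Answer: Shortest path length: 16

Derivation:
BFS from (row=1, col=0) until reaching (row=11, col=6):
  Distance 0: (row=1, col=0)
  Distance 1: (row=2, col=0)
  Distance 2: (row=3, col=0)
  Distance 3: (row=3, col=1), (row=4, col=0)
  Distance 4: (row=4, col=1), (row=5, col=0)
  Distance 5: (row=5, col=1)
  Distance 6: (row=6, col=1)
  Distance 7: (row=6, col=2), (row=7, col=1)
  Distance 8: (row=6, col=3), (row=7, col=2), (row=8, col=1)
  Distance 9: (row=5, col=3), (row=6, col=4), (row=7, col=3), (row=8, col=2), (row=9, col=1)
  Distance 10: (row=4, col=3), (row=5, col=4), (row=6, col=5), (row=7, col=4), (row=8, col=3), (row=9, col=0), (row=9, col=2), (row=10, col=1)
  Distance 11: (row=3, col=3), (row=4, col=4), (row=5, col=5), (row=6, col=6), (row=7, col=5), (row=8, col=4), (row=9, col=3), (row=10, col=0), (row=10, col=2)
  Distance 12: (row=2, col=3), (row=3, col=4), (row=4, col=5), (row=5, col=6), (row=6, col=7), (row=10, col=3), (row=11, col=0), (row=11, col=2)
  Distance 13: (row=1, col=3), (row=2, col=2), (row=2, col=4), (row=4, col=6), (row=5, col=7), (row=6, col=8), (row=7, col=7), (row=10, col=4)
  Distance 14: (row=0, col=3), (row=1, col=2), (row=1, col=4), (row=2, col=5), (row=4, col=7), (row=6, col=9), (row=7, col=8), (row=8, col=7), (row=10, col=5)
  Distance 15: (row=0, col=2), (row=0, col=4), (row=1, col=5), (row=3, col=7), (row=4, col=8), (row=5, col=9), (row=7, col=9), (row=8, col=6), (row=8, col=8), (row=9, col=5), (row=9, col=7), (row=10, col=6), (row=11, col=5)
  Distance 16: (row=0, col=1), (row=0, col=5), (row=1, col=6), (row=2, col=7), (row=4, col=9), (row=9, col=6), (row=9, col=8), (row=10, col=7), (row=11, col=6)  <- goal reached here
One shortest path (16 moves): (row=1, col=0) -> (row=2, col=0) -> (row=3, col=0) -> (row=3, col=1) -> (row=4, col=1) -> (row=5, col=1) -> (row=6, col=1) -> (row=6, col=2) -> (row=6, col=3) -> (row=7, col=3) -> (row=8, col=3) -> (row=9, col=3) -> (row=10, col=3) -> (row=10, col=4) -> (row=10, col=5) -> (row=10, col=6) -> (row=11, col=6)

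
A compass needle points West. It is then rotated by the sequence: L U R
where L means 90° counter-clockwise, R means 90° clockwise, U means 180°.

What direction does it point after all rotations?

Answer: Final heading: East

Derivation:
Start: West
  L (left (90° counter-clockwise)) -> South
  U (U-turn (180°)) -> North
  R (right (90° clockwise)) -> East
Final: East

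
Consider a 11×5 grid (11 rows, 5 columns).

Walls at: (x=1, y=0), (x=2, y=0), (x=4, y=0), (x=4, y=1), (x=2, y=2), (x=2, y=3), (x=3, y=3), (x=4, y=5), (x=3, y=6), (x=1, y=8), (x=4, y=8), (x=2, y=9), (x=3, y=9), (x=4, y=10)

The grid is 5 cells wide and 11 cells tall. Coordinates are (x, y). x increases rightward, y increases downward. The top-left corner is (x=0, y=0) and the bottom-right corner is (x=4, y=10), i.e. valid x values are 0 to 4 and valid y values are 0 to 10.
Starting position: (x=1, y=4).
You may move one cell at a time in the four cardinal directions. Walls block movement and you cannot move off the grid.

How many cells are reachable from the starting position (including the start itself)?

BFS flood-fill from (x=1, y=4):
  Distance 0: (x=1, y=4)
  Distance 1: (x=1, y=3), (x=0, y=4), (x=2, y=4), (x=1, y=5)
  Distance 2: (x=1, y=2), (x=0, y=3), (x=3, y=4), (x=0, y=5), (x=2, y=5), (x=1, y=6)
  Distance 3: (x=1, y=1), (x=0, y=2), (x=4, y=4), (x=3, y=5), (x=0, y=6), (x=2, y=6), (x=1, y=7)
  Distance 4: (x=0, y=1), (x=2, y=1), (x=4, y=3), (x=0, y=7), (x=2, y=7)
  Distance 5: (x=0, y=0), (x=3, y=1), (x=4, y=2), (x=3, y=7), (x=0, y=8), (x=2, y=8)
  Distance 6: (x=3, y=0), (x=3, y=2), (x=4, y=7), (x=3, y=8), (x=0, y=9)
  Distance 7: (x=4, y=6), (x=1, y=9), (x=0, y=10)
  Distance 8: (x=1, y=10)
  Distance 9: (x=2, y=10)
  Distance 10: (x=3, y=10)
Total reachable: 40 (grid has 41 open cells total)

Answer: Reachable cells: 40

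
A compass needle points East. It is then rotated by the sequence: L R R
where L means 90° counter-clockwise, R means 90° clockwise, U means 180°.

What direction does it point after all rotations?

Start: East
  L (left (90° counter-clockwise)) -> North
  R (right (90° clockwise)) -> East
  R (right (90° clockwise)) -> South
Final: South

Answer: Final heading: South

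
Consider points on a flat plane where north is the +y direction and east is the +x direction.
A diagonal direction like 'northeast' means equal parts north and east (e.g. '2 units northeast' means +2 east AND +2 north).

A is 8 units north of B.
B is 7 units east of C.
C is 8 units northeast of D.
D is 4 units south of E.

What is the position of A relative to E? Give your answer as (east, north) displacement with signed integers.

Answer: A is at (east=15, north=12) relative to E.

Derivation:
Place E at the origin (east=0, north=0).
  D is 4 units south of E: delta (east=+0, north=-4); D at (east=0, north=-4).
  C is 8 units northeast of D: delta (east=+8, north=+8); C at (east=8, north=4).
  B is 7 units east of C: delta (east=+7, north=+0); B at (east=15, north=4).
  A is 8 units north of B: delta (east=+0, north=+8); A at (east=15, north=12).
Therefore A relative to E: (east=15, north=12).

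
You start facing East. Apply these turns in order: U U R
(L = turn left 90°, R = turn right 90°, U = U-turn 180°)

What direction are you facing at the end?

Start: East
  U (U-turn (180°)) -> West
  U (U-turn (180°)) -> East
  R (right (90° clockwise)) -> South
Final: South

Answer: Final heading: South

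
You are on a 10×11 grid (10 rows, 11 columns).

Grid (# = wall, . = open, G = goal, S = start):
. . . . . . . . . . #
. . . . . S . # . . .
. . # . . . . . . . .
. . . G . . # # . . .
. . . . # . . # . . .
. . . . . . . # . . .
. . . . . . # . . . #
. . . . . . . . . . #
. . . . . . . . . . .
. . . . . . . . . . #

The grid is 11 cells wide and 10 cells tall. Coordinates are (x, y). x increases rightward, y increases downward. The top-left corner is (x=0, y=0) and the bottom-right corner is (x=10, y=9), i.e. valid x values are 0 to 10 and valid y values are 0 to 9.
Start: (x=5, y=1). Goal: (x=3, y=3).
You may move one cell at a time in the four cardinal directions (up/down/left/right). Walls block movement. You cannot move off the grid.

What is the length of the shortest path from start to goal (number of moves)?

Answer: Shortest path length: 4

Derivation:
BFS from (x=5, y=1) until reaching (x=3, y=3):
  Distance 0: (x=5, y=1)
  Distance 1: (x=5, y=0), (x=4, y=1), (x=6, y=1), (x=5, y=2)
  Distance 2: (x=4, y=0), (x=6, y=0), (x=3, y=1), (x=4, y=2), (x=6, y=2), (x=5, y=3)
  Distance 3: (x=3, y=0), (x=7, y=0), (x=2, y=1), (x=3, y=2), (x=7, y=2), (x=4, y=3), (x=5, y=4)
  Distance 4: (x=2, y=0), (x=8, y=0), (x=1, y=1), (x=8, y=2), (x=3, y=3), (x=6, y=4), (x=5, y=5)  <- goal reached here
One shortest path (4 moves): (x=5, y=1) -> (x=4, y=1) -> (x=3, y=1) -> (x=3, y=2) -> (x=3, y=3)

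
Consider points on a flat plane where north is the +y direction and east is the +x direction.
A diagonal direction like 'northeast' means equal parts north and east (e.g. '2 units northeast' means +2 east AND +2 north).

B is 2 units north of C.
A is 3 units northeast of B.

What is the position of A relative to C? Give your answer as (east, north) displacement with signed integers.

Answer: A is at (east=3, north=5) relative to C.

Derivation:
Place C at the origin (east=0, north=0).
  B is 2 units north of C: delta (east=+0, north=+2); B at (east=0, north=2).
  A is 3 units northeast of B: delta (east=+3, north=+3); A at (east=3, north=5).
Therefore A relative to C: (east=3, north=5).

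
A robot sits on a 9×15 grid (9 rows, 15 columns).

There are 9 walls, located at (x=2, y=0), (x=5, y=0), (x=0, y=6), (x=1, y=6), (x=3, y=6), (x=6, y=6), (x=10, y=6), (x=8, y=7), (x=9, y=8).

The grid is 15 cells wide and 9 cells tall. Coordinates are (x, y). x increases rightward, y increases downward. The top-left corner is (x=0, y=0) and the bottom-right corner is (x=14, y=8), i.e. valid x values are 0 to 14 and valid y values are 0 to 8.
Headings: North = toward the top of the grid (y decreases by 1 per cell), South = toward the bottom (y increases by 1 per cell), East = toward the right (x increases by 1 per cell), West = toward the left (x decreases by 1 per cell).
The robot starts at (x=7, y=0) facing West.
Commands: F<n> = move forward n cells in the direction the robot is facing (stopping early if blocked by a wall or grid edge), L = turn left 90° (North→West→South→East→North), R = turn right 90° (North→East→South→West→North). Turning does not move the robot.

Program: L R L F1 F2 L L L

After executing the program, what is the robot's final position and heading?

Answer: Final position: (x=7, y=3), facing West

Derivation:
Start: (x=7, y=0), facing West
  L: turn left, now facing South
  R: turn right, now facing West
  L: turn left, now facing South
  F1: move forward 1, now at (x=7, y=1)
  F2: move forward 2, now at (x=7, y=3)
  L: turn left, now facing East
  L: turn left, now facing North
  L: turn left, now facing West
Final: (x=7, y=3), facing West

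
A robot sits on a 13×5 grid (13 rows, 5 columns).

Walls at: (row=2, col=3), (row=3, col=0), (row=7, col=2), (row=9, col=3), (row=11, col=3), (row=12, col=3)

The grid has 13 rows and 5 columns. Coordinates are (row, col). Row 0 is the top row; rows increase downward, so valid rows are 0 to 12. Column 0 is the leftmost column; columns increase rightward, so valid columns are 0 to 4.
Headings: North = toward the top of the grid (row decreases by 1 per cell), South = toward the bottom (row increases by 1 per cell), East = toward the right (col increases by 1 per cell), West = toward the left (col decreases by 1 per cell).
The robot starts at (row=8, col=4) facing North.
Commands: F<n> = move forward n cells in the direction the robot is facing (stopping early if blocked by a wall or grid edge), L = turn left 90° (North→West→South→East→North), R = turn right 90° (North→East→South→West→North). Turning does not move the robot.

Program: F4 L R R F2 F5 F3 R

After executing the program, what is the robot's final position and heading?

Answer: Final position: (row=4, col=4), facing South

Derivation:
Start: (row=8, col=4), facing North
  F4: move forward 4, now at (row=4, col=4)
  L: turn left, now facing West
  R: turn right, now facing North
  R: turn right, now facing East
  F2: move forward 0/2 (blocked), now at (row=4, col=4)
  F5: move forward 0/5 (blocked), now at (row=4, col=4)
  F3: move forward 0/3 (blocked), now at (row=4, col=4)
  R: turn right, now facing South
Final: (row=4, col=4), facing South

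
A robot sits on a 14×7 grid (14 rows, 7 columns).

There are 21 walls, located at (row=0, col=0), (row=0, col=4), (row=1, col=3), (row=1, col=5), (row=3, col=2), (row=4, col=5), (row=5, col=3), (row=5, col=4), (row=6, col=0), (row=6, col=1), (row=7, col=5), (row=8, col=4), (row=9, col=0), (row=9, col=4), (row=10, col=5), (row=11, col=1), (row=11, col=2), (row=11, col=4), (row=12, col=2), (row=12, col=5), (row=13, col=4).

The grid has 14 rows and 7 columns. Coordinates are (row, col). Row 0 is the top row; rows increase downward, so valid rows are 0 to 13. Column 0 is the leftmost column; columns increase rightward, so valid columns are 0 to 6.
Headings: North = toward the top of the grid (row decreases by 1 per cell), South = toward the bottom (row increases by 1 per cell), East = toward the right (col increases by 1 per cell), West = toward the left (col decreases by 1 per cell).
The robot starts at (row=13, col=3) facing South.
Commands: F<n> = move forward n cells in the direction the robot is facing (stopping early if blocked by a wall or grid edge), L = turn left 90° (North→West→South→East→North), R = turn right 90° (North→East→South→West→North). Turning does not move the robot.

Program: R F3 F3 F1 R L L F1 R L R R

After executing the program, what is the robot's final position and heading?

Start: (row=13, col=3), facing South
  R: turn right, now facing West
  F3: move forward 3, now at (row=13, col=0)
  F3: move forward 0/3 (blocked), now at (row=13, col=0)
  F1: move forward 0/1 (blocked), now at (row=13, col=0)
  R: turn right, now facing North
  L: turn left, now facing West
  L: turn left, now facing South
  F1: move forward 0/1 (blocked), now at (row=13, col=0)
  R: turn right, now facing West
  L: turn left, now facing South
  R: turn right, now facing West
  R: turn right, now facing North
Final: (row=13, col=0), facing North

Answer: Final position: (row=13, col=0), facing North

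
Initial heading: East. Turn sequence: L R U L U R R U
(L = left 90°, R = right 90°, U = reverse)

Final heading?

Start: East
  L (left (90° counter-clockwise)) -> North
  R (right (90° clockwise)) -> East
  U (U-turn (180°)) -> West
  L (left (90° counter-clockwise)) -> South
  U (U-turn (180°)) -> North
  R (right (90° clockwise)) -> East
  R (right (90° clockwise)) -> South
  U (U-turn (180°)) -> North
Final: North

Answer: Final heading: North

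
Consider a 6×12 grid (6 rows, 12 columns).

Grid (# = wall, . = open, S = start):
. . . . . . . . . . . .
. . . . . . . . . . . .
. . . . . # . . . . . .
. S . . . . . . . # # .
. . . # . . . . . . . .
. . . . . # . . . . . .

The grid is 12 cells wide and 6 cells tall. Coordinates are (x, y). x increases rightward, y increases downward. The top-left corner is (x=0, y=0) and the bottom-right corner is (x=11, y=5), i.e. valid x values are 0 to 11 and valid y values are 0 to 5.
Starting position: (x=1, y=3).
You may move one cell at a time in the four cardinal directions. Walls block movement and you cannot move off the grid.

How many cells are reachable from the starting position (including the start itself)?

Answer: Reachable cells: 67

Derivation:
BFS flood-fill from (x=1, y=3):
  Distance 0: (x=1, y=3)
  Distance 1: (x=1, y=2), (x=0, y=3), (x=2, y=3), (x=1, y=4)
  Distance 2: (x=1, y=1), (x=0, y=2), (x=2, y=2), (x=3, y=3), (x=0, y=4), (x=2, y=4), (x=1, y=5)
  Distance 3: (x=1, y=0), (x=0, y=1), (x=2, y=1), (x=3, y=2), (x=4, y=3), (x=0, y=5), (x=2, y=5)
  Distance 4: (x=0, y=0), (x=2, y=0), (x=3, y=1), (x=4, y=2), (x=5, y=3), (x=4, y=4), (x=3, y=5)
  Distance 5: (x=3, y=0), (x=4, y=1), (x=6, y=3), (x=5, y=4), (x=4, y=5)
  Distance 6: (x=4, y=0), (x=5, y=1), (x=6, y=2), (x=7, y=3), (x=6, y=4)
  Distance 7: (x=5, y=0), (x=6, y=1), (x=7, y=2), (x=8, y=3), (x=7, y=4), (x=6, y=5)
  Distance 8: (x=6, y=0), (x=7, y=1), (x=8, y=2), (x=8, y=4), (x=7, y=5)
  Distance 9: (x=7, y=0), (x=8, y=1), (x=9, y=2), (x=9, y=4), (x=8, y=5)
  Distance 10: (x=8, y=0), (x=9, y=1), (x=10, y=2), (x=10, y=4), (x=9, y=5)
  Distance 11: (x=9, y=0), (x=10, y=1), (x=11, y=2), (x=11, y=4), (x=10, y=5)
  Distance 12: (x=10, y=0), (x=11, y=1), (x=11, y=3), (x=11, y=5)
  Distance 13: (x=11, y=0)
Total reachable: 67 (grid has 67 open cells total)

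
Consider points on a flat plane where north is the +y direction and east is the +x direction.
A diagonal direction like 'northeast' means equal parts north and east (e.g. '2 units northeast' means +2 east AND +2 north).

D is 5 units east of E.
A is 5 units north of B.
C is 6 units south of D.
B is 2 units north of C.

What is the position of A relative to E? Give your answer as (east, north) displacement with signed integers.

Place E at the origin (east=0, north=0).
  D is 5 units east of E: delta (east=+5, north=+0); D at (east=5, north=0).
  C is 6 units south of D: delta (east=+0, north=-6); C at (east=5, north=-6).
  B is 2 units north of C: delta (east=+0, north=+2); B at (east=5, north=-4).
  A is 5 units north of B: delta (east=+0, north=+5); A at (east=5, north=1).
Therefore A relative to E: (east=5, north=1).

Answer: A is at (east=5, north=1) relative to E.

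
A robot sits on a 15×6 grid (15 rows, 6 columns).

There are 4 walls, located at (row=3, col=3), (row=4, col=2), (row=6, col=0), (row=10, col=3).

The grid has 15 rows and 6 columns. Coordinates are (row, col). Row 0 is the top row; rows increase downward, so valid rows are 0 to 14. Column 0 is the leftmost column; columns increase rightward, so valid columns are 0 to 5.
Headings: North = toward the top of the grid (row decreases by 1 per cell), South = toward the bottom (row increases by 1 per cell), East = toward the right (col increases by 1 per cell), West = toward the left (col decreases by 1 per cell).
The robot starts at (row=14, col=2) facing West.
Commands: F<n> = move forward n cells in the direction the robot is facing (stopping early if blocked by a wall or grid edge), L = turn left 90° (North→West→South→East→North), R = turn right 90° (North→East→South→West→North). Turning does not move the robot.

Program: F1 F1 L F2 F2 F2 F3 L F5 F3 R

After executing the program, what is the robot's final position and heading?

Start: (row=14, col=2), facing West
  F1: move forward 1, now at (row=14, col=1)
  F1: move forward 1, now at (row=14, col=0)
  L: turn left, now facing South
  [×3]F2: move forward 0/2 (blocked), now at (row=14, col=0)
  F3: move forward 0/3 (blocked), now at (row=14, col=0)
  L: turn left, now facing East
  F5: move forward 5, now at (row=14, col=5)
  F3: move forward 0/3 (blocked), now at (row=14, col=5)
  R: turn right, now facing South
Final: (row=14, col=5), facing South

Answer: Final position: (row=14, col=5), facing South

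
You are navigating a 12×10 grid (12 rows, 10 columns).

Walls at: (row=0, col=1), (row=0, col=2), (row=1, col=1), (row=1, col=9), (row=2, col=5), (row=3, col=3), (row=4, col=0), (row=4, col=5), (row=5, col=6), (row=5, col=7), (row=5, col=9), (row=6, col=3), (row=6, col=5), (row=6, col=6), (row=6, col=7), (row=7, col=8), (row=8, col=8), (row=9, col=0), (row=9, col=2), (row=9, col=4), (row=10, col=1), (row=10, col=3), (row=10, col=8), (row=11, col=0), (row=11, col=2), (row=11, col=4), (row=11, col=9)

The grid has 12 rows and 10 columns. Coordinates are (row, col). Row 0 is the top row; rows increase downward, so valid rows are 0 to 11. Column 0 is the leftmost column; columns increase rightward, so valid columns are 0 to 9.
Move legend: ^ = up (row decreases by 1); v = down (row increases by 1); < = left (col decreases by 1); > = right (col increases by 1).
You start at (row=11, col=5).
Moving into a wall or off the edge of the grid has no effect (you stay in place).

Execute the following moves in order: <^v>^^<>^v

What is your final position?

Answer: Final position: (row=9, col=6)

Derivation:
Start: (row=11, col=5)
  < (left): blocked, stay at (row=11, col=5)
  ^ (up): (row=11, col=5) -> (row=10, col=5)
  v (down): (row=10, col=5) -> (row=11, col=5)
  > (right): (row=11, col=5) -> (row=11, col=6)
  ^ (up): (row=11, col=6) -> (row=10, col=6)
  ^ (up): (row=10, col=6) -> (row=9, col=6)
  < (left): (row=9, col=6) -> (row=9, col=5)
  > (right): (row=9, col=5) -> (row=9, col=6)
  ^ (up): (row=9, col=6) -> (row=8, col=6)
  v (down): (row=8, col=6) -> (row=9, col=6)
Final: (row=9, col=6)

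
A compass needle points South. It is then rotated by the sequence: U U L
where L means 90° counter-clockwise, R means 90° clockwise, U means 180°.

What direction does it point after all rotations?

Start: South
  U (U-turn (180°)) -> North
  U (U-turn (180°)) -> South
  L (left (90° counter-clockwise)) -> East
Final: East

Answer: Final heading: East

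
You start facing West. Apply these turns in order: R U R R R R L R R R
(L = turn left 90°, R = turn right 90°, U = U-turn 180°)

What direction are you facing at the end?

Answer: Final heading: North

Derivation:
Start: West
  R (right (90° clockwise)) -> North
  U (U-turn (180°)) -> South
  R (right (90° clockwise)) -> West
  R (right (90° clockwise)) -> North
  R (right (90° clockwise)) -> East
  R (right (90° clockwise)) -> South
  L (left (90° counter-clockwise)) -> East
  R (right (90° clockwise)) -> South
  R (right (90° clockwise)) -> West
  R (right (90° clockwise)) -> North
Final: North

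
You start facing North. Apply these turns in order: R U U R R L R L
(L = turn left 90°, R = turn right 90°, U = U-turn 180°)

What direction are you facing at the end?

Answer: Final heading: South

Derivation:
Start: North
  R (right (90° clockwise)) -> East
  U (U-turn (180°)) -> West
  U (U-turn (180°)) -> East
  R (right (90° clockwise)) -> South
  R (right (90° clockwise)) -> West
  L (left (90° counter-clockwise)) -> South
  R (right (90° clockwise)) -> West
  L (left (90° counter-clockwise)) -> South
Final: South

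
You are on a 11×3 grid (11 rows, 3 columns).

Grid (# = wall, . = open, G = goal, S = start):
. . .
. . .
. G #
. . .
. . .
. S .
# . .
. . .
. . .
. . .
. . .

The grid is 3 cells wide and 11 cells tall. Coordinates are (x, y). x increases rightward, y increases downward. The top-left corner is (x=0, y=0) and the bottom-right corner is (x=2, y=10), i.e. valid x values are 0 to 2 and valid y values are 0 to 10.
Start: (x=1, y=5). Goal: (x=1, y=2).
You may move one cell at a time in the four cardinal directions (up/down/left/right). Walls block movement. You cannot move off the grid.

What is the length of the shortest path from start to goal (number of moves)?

BFS from (x=1, y=5) until reaching (x=1, y=2):
  Distance 0: (x=1, y=5)
  Distance 1: (x=1, y=4), (x=0, y=5), (x=2, y=5), (x=1, y=6)
  Distance 2: (x=1, y=3), (x=0, y=4), (x=2, y=4), (x=2, y=6), (x=1, y=7)
  Distance 3: (x=1, y=2), (x=0, y=3), (x=2, y=3), (x=0, y=7), (x=2, y=7), (x=1, y=8)  <- goal reached here
One shortest path (3 moves): (x=1, y=5) -> (x=1, y=4) -> (x=1, y=3) -> (x=1, y=2)

Answer: Shortest path length: 3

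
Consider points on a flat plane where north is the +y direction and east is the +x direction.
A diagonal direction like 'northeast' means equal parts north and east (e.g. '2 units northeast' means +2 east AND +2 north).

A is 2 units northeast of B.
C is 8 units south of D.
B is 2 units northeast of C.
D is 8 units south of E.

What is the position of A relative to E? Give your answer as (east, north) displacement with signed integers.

Answer: A is at (east=4, north=-12) relative to E.

Derivation:
Place E at the origin (east=0, north=0).
  D is 8 units south of E: delta (east=+0, north=-8); D at (east=0, north=-8).
  C is 8 units south of D: delta (east=+0, north=-8); C at (east=0, north=-16).
  B is 2 units northeast of C: delta (east=+2, north=+2); B at (east=2, north=-14).
  A is 2 units northeast of B: delta (east=+2, north=+2); A at (east=4, north=-12).
Therefore A relative to E: (east=4, north=-12).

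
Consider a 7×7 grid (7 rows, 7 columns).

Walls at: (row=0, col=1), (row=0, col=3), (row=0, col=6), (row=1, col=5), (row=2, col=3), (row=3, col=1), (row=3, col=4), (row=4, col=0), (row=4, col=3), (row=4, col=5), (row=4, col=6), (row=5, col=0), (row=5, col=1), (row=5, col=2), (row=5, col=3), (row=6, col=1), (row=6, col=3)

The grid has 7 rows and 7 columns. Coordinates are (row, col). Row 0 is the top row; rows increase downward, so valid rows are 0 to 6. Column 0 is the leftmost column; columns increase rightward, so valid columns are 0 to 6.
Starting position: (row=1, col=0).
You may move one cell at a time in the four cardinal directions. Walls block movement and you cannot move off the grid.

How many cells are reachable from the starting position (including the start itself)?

BFS flood-fill from (row=1, col=0):
  Distance 0: (row=1, col=0)
  Distance 1: (row=0, col=0), (row=1, col=1), (row=2, col=0)
  Distance 2: (row=1, col=2), (row=2, col=1), (row=3, col=0)
  Distance 3: (row=0, col=2), (row=1, col=3), (row=2, col=2)
  Distance 4: (row=1, col=4), (row=3, col=2)
  Distance 5: (row=0, col=4), (row=2, col=4), (row=3, col=3), (row=4, col=2)
  Distance 6: (row=0, col=5), (row=2, col=5), (row=4, col=1)
  Distance 7: (row=2, col=6), (row=3, col=5)
  Distance 8: (row=1, col=6), (row=3, col=6)
Total reachable: 23 (grid has 32 open cells total)

Answer: Reachable cells: 23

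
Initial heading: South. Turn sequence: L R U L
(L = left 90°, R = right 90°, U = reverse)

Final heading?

Start: South
  L (left (90° counter-clockwise)) -> East
  R (right (90° clockwise)) -> South
  U (U-turn (180°)) -> North
  L (left (90° counter-clockwise)) -> West
Final: West

Answer: Final heading: West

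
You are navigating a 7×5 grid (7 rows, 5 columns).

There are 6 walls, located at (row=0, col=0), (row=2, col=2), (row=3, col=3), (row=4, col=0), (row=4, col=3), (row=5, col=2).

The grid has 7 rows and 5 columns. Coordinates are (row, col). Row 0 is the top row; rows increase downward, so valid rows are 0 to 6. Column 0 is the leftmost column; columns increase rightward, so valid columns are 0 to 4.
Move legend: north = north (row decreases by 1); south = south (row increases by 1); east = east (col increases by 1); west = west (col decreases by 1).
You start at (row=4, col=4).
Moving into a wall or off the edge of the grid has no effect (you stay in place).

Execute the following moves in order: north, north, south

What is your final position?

Answer: Final position: (row=3, col=4)

Derivation:
Start: (row=4, col=4)
  north (north): (row=4, col=4) -> (row=3, col=4)
  north (north): (row=3, col=4) -> (row=2, col=4)
  south (south): (row=2, col=4) -> (row=3, col=4)
Final: (row=3, col=4)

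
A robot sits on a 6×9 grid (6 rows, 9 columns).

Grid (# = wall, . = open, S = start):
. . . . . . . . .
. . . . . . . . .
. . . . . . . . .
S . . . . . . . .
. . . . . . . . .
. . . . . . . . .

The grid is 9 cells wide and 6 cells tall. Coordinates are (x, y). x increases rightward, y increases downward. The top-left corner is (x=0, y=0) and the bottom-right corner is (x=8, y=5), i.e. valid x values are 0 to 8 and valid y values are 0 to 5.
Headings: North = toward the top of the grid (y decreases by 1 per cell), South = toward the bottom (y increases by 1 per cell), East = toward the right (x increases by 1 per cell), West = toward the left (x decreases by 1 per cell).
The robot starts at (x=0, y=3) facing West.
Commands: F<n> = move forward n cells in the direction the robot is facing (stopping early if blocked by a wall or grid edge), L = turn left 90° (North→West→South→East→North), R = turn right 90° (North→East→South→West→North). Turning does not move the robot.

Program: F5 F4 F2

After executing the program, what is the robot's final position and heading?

Answer: Final position: (x=0, y=3), facing West

Derivation:
Start: (x=0, y=3), facing West
  F5: move forward 0/5 (blocked), now at (x=0, y=3)
  F4: move forward 0/4 (blocked), now at (x=0, y=3)
  F2: move forward 0/2 (blocked), now at (x=0, y=3)
Final: (x=0, y=3), facing West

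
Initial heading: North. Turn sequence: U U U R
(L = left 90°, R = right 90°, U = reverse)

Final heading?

Start: North
  U (U-turn (180°)) -> South
  U (U-turn (180°)) -> North
  U (U-turn (180°)) -> South
  R (right (90° clockwise)) -> West
Final: West

Answer: Final heading: West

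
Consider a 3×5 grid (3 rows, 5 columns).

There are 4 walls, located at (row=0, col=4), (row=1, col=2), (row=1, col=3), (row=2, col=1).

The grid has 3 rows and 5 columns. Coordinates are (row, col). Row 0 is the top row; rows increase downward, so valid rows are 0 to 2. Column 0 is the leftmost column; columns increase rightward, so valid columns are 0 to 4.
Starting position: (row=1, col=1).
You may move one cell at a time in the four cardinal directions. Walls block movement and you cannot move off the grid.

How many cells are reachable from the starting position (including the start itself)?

Answer: Reachable cells: 7

Derivation:
BFS flood-fill from (row=1, col=1):
  Distance 0: (row=1, col=1)
  Distance 1: (row=0, col=1), (row=1, col=0)
  Distance 2: (row=0, col=0), (row=0, col=2), (row=2, col=0)
  Distance 3: (row=0, col=3)
Total reachable: 7 (grid has 11 open cells total)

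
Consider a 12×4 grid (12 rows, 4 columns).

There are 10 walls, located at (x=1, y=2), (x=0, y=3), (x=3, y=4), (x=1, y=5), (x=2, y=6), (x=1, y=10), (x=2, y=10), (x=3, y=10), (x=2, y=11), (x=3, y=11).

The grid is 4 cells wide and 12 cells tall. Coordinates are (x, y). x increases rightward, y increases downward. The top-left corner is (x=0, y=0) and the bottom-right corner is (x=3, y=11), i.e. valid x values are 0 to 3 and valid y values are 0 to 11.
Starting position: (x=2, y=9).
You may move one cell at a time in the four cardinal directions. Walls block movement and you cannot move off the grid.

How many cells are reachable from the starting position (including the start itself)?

Answer: Reachable cells: 38

Derivation:
BFS flood-fill from (x=2, y=9):
  Distance 0: (x=2, y=9)
  Distance 1: (x=2, y=8), (x=1, y=9), (x=3, y=9)
  Distance 2: (x=2, y=7), (x=1, y=8), (x=3, y=8), (x=0, y=9)
  Distance 3: (x=1, y=7), (x=3, y=7), (x=0, y=8), (x=0, y=10)
  Distance 4: (x=1, y=6), (x=3, y=6), (x=0, y=7), (x=0, y=11)
  Distance 5: (x=3, y=5), (x=0, y=6), (x=1, y=11)
  Distance 6: (x=0, y=5), (x=2, y=5)
  Distance 7: (x=0, y=4), (x=2, y=4)
  Distance 8: (x=2, y=3), (x=1, y=4)
  Distance 9: (x=2, y=2), (x=1, y=3), (x=3, y=3)
  Distance 10: (x=2, y=1), (x=3, y=2)
  Distance 11: (x=2, y=0), (x=1, y=1), (x=3, y=1)
  Distance 12: (x=1, y=0), (x=3, y=0), (x=0, y=1)
  Distance 13: (x=0, y=0), (x=0, y=2)
Total reachable: 38 (grid has 38 open cells total)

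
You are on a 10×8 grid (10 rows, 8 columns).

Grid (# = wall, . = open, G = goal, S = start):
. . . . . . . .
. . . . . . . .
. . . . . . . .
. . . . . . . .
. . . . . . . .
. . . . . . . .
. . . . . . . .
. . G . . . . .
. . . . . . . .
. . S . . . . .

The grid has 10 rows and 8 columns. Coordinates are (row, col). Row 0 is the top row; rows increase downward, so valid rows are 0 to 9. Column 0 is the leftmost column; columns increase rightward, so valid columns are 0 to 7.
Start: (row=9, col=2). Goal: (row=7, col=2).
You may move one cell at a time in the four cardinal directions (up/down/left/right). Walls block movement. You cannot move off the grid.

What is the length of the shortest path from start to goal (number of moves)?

Answer: Shortest path length: 2

Derivation:
BFS from (row=9, col=2) until reaching (row=7, col=2):
  Distance 0: (row=9, col=2)
  Distance 1: (row=8, col=2), (row=9, col=1), (row=9, col=3)
  Distance 2: (row=7, col=2), (row=8, col=1), (row=8, col=3), (row=9, col=0), (row=9, col=4)  <- goal reached here
One shortest path (2 moves): (row=9, col=2) -> (row=8, col=2) -> (row=7, col=2)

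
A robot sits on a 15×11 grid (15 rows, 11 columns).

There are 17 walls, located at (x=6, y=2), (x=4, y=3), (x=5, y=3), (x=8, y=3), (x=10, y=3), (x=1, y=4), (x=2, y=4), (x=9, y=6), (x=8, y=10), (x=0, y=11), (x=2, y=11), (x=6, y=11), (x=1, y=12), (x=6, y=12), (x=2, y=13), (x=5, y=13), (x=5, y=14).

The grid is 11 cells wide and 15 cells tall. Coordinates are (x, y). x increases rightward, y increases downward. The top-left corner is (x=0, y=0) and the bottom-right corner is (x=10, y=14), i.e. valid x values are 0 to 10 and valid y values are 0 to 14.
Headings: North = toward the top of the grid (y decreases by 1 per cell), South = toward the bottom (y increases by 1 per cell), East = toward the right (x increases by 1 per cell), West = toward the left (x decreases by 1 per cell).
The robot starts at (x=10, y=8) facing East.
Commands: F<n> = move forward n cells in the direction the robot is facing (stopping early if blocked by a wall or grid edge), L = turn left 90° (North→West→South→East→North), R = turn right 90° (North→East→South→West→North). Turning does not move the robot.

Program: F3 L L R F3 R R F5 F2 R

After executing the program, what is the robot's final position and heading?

Start: (x=10, y=8), facing East
  F3: move forward 0/3 (blocked), now at (x=10, y=8)
  L: turn left, now facing North
  L: turn left, now facing West
  R: turn right, now facing North
  F3: move forward 3, now at (x=10, y=5)
  R: turn right, now facing East
  R: turn right, now facing South
  F5: move forward 5, now at (x=10, y=10)
  F2: move forward 2, now at (x=10, y=12)
  R: turn right, now facing West
Final: (x=10, y=12), facing West

Answer: Final position: (x=10, y=12), facing West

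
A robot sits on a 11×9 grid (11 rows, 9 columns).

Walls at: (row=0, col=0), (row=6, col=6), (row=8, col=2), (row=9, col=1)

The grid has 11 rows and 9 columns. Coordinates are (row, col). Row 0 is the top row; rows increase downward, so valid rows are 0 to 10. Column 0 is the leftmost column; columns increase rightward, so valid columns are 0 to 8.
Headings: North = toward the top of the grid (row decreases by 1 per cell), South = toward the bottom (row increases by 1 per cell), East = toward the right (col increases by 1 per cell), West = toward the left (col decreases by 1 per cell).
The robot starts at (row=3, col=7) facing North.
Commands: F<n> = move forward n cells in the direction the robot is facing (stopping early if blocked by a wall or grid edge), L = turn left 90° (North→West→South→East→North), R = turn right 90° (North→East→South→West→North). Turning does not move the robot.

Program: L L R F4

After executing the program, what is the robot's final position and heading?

Start: (row=3, col=7), facing North
  L: turn left, now facing West
  L: turn left, now facing South
  R: turn right, now facing West
  F4: move forward 4, now at (row=3, col=3)
Final: (row=3, col=3), facing West

Answer: Final position: (row=3, col=3), facing West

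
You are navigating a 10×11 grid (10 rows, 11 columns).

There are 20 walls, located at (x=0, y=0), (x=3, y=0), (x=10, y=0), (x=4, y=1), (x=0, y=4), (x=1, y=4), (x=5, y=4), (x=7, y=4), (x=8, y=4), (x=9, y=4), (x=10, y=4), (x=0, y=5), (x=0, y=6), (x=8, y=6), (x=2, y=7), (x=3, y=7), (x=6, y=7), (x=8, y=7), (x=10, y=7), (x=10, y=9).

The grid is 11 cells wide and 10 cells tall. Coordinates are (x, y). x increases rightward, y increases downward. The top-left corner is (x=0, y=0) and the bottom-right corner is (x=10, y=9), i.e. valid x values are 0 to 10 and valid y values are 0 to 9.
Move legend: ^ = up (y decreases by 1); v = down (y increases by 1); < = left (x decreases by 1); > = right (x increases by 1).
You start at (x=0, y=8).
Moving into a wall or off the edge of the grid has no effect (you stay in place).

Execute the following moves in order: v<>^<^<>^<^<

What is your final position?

Start: (x=0, y=8)
  v (down): (x=0, y=8) -> (x=0, y=9)
  < (left): blocked, stay at (x=0, y=9)
  > (right): (x=0, y=9) -> (x=1, y=9)
  ^ (up): (x=1, y=9) -> (x=1, y=8)
  < (left): (x=1, y=8) -> (x=0, y=8)
  ^ (up): (x=0, y=8) -> (x=0, y=7)
  < (left): blocked, stay at (x=0, y=7)
  > (right): (x=0, y=7) -> (x=1, y=7)
  ^ (up): (x=1, y=7) -> (x=1, y=6)
  < (left): blocked, stay at (x=1, y=6)
  ^ (up): (x=1, y=6) -> (x=1, y=5)
  < (left): blocked, stay at (x=1, y=5)
Final: (x=1, y=5)

Answer: Final position: (x=1, y=5)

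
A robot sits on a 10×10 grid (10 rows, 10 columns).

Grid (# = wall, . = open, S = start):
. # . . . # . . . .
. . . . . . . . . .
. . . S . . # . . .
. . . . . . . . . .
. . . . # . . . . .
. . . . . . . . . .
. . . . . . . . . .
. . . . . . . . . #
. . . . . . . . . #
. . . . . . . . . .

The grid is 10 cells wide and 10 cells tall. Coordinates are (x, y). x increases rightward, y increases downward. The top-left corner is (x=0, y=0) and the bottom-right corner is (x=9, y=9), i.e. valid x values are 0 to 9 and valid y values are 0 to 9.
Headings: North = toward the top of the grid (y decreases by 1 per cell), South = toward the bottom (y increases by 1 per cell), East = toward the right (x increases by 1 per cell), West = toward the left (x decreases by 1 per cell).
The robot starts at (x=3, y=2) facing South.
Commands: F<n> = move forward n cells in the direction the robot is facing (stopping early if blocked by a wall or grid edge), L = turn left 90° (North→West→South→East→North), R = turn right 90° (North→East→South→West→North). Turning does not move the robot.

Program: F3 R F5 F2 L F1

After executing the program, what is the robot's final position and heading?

Start: (x=3, y=2), facing South
  F3: move forward 3, now at (x=3, y=5)
  R: turn right, now facing West
  F5: move forward 3/5 (blocked), now at (x=0, y=5)
  F2: move forward 0/2 (blocked), now at (x=0, y=5)
  L: turn left, now facing South
  F1: move forward 1, now at (x=0, y=6)
Final: (x=0, y=6), facing South

Answer: Final position: (x=0, y=6), facing South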